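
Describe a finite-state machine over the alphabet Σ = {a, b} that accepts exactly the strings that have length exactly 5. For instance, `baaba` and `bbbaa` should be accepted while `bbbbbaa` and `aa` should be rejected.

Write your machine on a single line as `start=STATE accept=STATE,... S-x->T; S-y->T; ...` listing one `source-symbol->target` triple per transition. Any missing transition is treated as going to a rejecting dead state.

Count input length up to 6: every symbol moves from S0 toward S6, which means 'more than 5' and absorbs. Accept from {S5}.
        a   b  
>  S0   S1  S1 
   S1   S2  S2 
   S2   S3  S3 
   S3   S4  S4 
   S4   S5  S5 
 * S5   S6  S6 
   S6   S6  S6 
(> = start, * = accepting)

start=S0; accept=S5; S0-a->S1; S0-b->S1; S1-a->S2; S1-b->S2; S2-a->S3; S2-b->S3; S3-a->S4; S3-b->S4; S4-a->S5; S4-b->S5; S5-a->S6; S5-b->S6; S6-a->S6; S6-b->S6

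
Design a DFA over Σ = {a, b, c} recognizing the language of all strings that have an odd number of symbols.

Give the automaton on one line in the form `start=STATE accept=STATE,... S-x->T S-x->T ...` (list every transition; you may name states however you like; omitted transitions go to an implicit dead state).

Only the length mod 2 matters, so use a 2-cycle: from any state, every input symbol moves to the next state, wrapping S1 back to S0. Mark S1 accepting.
A 2-state machine:
        a   b   c  
>  S0   S1  S1  S1 
 * S1   S0  S0  S0 
(> = start, * = accepting)

start=S0 accept=S1 S0-a->S1 S0-b->S1 S0-c->S1 S1-a->S0 S1-b->S0 S1-c->S0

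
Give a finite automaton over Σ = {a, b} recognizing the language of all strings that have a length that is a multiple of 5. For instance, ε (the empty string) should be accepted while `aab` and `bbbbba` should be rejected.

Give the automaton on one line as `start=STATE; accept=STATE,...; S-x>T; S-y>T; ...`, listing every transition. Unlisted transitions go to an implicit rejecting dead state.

start=q0; accept=q0; q0-a>q1; q0-b>q1; q1-a>q2; q1-b>q2; q2-a>q3; q2-b>q3; q3-a>q4; q3-b>q4; q4-a>q0; q4-b>q0

Only the length mod 5 matters, so use a 5-cycle: from any state, every input symbol moves to the next state, wrapping q4 back to q0. Mark q0 accepting.
        a   b  
>* q0   q1  q1 
   q1   q2  q2 
   q2   q3  q3 
   q3   q4  q4 
   q4   q0  q0 
(> = start, * = accepting)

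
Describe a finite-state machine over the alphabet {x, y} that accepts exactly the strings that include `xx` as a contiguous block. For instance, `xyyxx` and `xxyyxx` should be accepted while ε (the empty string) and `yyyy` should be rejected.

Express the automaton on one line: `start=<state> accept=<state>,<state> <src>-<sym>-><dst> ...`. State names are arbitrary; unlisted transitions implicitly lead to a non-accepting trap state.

start=q0 accept=q2 q0-x->q1 q0-y->q0 q1-x->q2 q1-y->q0 q2-x->q2 q2-y->q2

States q0..q1 record the length of the longest prefix of `xx` that matches the current input suffix. Reaching q2 means `xx` has been seen, and we stay there forever. Accept from q2.
A 3-state machine:
        x   y  
>  q0   q1  q0 
   q1   q2  q0 
 * q2   q2  q2 
(> = start, * = accepting)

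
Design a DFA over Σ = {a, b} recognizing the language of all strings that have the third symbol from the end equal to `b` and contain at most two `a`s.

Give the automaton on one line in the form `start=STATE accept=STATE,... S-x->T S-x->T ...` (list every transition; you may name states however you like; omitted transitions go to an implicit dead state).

Build one automaton per condition and run them in lockstep. One (15 states) tracks the last 3 symbols read; the other (4 states) tracks the count of `a`s, saturating at 3. Each combined state is a pair, one component from each; accept when both components accept. After merging equivalent states the machine shrinks.
With 20 states:
          a    b  
>  q0     q1   q2 
   q1     q3   q4 
   q2     q5   q6 
   q3     q7   q8 
   q4     q9  q10 
   q5    q11  q12 
   q6    q13  q14 
   q7     q7   q7 
   q8     q7  q15 
   q9     q7  q16 
   q10   q17  q18 
 * q11    q7   q8 
 * q12    q9  q10 
 * q13   q11  q12 
 * q14   q13  q14 
   q15    q7  q19 
 * q16    q7  q15 
 * q17    q7  q16 
 * q18   q17  q18 
 * q19    q7  q19 
(> = start, * = accepting)

start=q0 accept=q11,q12,q13,q14,q16,q17,q18,q19 q0-a->q1 q0-b->q2 q1-a->q3 q1-b->q4 q2-a->q5 q2-b->q6 q3-a->q7 q3-b->q8 q4-a->q9 q4-b->q10 q5-a->q11 q5-b->q12 q6-a->q13 q6-b->q14 q7-a->q7 q7-b->q7 q8-a->q7 q8-b->q15 q9-a->q7 q9-b->q16 q10-a->q17 q10-b->q18 q11-a->q7 q11-b->q8 q12-a->q9 q12-b->q10 q13-a->q11 q13-b->q12 q14-a->q13 q14-b->q14 q15-a->q7 q15-b->q19 q16-a->q7 q16-b->q15 q17-a->q7 q17-b->q16 q18-a->q17 q18-b->q18 q19-a->q7 q19-b->q19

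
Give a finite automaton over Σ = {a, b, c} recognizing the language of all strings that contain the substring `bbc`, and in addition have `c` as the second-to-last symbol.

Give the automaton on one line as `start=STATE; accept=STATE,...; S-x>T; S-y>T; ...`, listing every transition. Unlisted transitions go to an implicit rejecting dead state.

Build one automaton per condition and run them in lockstep. The first has 4 states tracking whether and how much of `bbc` has been seen; the second has 13 states tracking the last 2 symbols read. A product state is a pair (one from each), accepting exactly when both do.
22 states suffice.
          a    b    c  
>  s0     s1   s2   s3 
   s1     s4   s5   s6 
   s2     s7   s8   s9 
   s3    s10  s11  s12 
   s4     s4   s5   s6 
   s5     s7   s8   s9 
   s6    s10  s11  s12 
   s7     s4   s5   s6 
   s8     s7   s8  s13 
   s9    s10  s11  s12 
   s10    s4   s5   s6 
   s11    s7   s8   s9 
   s12   s10  s11  s12 
   s13   s14  s15  s16 
 * s14   s17  s18  s19 
 * s15   s20  s21  s13 
 * s16   s14  s15  s16 
   s17   s17  s18  s19 
   s18   s20  s21  s13 
   s19   s14  s15  s16 
   s20   s17  s18  s19 
   s21   s20  s21  s13 
(> = start, * = accepting)

start=s0; accept=s14,s15,s16; s0-a>s1; s0-b>s2; s0-c>s3; s1-a>s4; s1-b>s5; s1-c>s6; s2-a>s7; s2-b>s8; s2-c>s9; s3-a>s10; s3-b>s11; s3-c>s12; s4-a>s4; s4-b>s5; s4-c>s6; s5-a>s7; s5-b>s8; s5-c>s9; s6-a>s10; s6-b>s11; s6-c>s12; s7-a>s4; s7-b>s5; s7-c>s6; s8-a>s7; s8-b>s8; s8-c>s13; s9-a>s10; s9-b>s11; s9-c>s12; s10-a>s4; s10-b>s5; s10-c>s6; s11-a>s7; s11-b>s8; s11-c>s9; s12-a>s10; s12-b>s11; s12-c>s12; s13-a>s14; s13-b>s15; s13-c>s16; s14-a>s17; s14-b>s18; s14-c>s19; s15-a>s20; s15-b>s21; s15-c>s13; s16-a>s14; s16-b>s15; s16-c>s16; s17-a>s17; s17-b>s18; s17-c>s19; s18-a>s20; s18-b>s21; s18-c>s13; s19-a>s14; s19-b>s15; s19-c>s16; s20-a>s17; s20-b>s18; s20-c>s19; s21-a>s20; s21-b>s21; s21-c>s13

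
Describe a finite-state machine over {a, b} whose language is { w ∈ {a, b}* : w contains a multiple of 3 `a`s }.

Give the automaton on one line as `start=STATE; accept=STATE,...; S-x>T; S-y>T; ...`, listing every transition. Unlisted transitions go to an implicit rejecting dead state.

start=q0; accept=q0; q0-a>q1; q0-b>q0; q1-a>q2; q1-b>q1; q2-a>q0; q2-b>q2

The only thing that matters is how many `a`s have appeared, reduced mod 3. Use one state per residue: q0 for 0, …, q2 for 2. Reading `a` moves to the next residue; anything else stays put. q0 is accepting.
        a   b  
>* q0   q1  q0 
   q1   q2  q1 
   q2   q0  q2 
(> = start, * = accepting)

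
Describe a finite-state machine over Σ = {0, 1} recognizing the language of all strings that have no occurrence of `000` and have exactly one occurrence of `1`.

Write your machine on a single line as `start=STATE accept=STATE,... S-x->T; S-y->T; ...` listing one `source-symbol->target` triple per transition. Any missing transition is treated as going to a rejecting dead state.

start=q0; accept=q2,q4,q6; q0-0->q1; q0-1->q2; q1-0->q3; q1-1->q2; q2-0->q4; q2-1->q5; q3-0->q5; q3-1->q2; q4-0->q6; q4-1->q5; q5-0->q5; q5-1->q5; q6-0->q5; q6-1->q5

Run two small machines in parallel and take their product. The first has 4 states tracking partial matches of the forbidden pattern `000`; the second has 3 states tracking the count of `1`s, saturating at 2. A product state is a pair (one from each), accepting exactly when both do. After merging equivalent states the machine shrinks.
With 7 states:
        0   1  
>  q0   q1  q2 
   q1   q3  q2 
 * q2   q4  q5 
   q3   q5  q2 
 * q4   q6  q5 
   q5   q5  q5 
 * q6   q5  q5 
(> = start, * = accepting)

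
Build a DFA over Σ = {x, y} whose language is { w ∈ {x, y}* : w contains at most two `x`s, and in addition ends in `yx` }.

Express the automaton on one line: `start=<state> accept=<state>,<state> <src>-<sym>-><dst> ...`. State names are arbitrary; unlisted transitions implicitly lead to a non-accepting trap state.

Handle the two conditions separately and then intersect. One (4 states) tracks the count of `x`s, saturating at 3; the other (3 states) tracks how much of the suffix `yx` has currently been matched. Each combined state is a pair, one component from each; accept when both components accept. Minimizing collapses redundant product states.
7 states suffice.
        x   y  
>  q0   q1  q2 
   q1   q3  q4 
   q2   q5  q2 
   q3   q3  q3 
   q4   q6  q4 
 * q5   q3  q4 
 * q6   q3  q3 
(> = start, * = accepting)

start=q0 accept=q5,q6 q0-x->q1 q0-y->q2 q1-x->q3 q1-y->q4 q2-x->q5 q2-y->q2 q3-x->q3 q3-y->q3 q4-x->q6 q4-y->q4 q5-x->q3 q5-y->q4 q6-x->q3 q6-y->q3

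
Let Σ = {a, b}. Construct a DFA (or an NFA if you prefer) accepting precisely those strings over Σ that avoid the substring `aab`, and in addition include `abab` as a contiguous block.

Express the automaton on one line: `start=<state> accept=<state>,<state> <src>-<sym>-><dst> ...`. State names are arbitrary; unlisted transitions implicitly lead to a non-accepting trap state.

Run two small machines in parallel and take their product. One (4 states) tracks partial matches of the forbidden pattern `aab`; the other (5 states) tracks whether and how much of `abab` has been seen. Each combined state is a pair, one component from each; accept when both components accept. Equivalent product states are then merged.
An 8-state machine:
        a   b  
>  S0   S1  S0 
   S1   S2  S3 
   S2   S2  S2 
   S3   S4  S0 
   S4   S2  S5 
 * S5   S6  S5 
 * S6   S7  S5 
 * S7   S7  S2 
(> = start, * = accepting)

start=S0 accept=S5,S6,S7 S0-a->S1 S0-b->S0 S1-a->S2 S1-b->S3 S2-a->S2 S2-b->S2 S3-a->S4 S3-b->S0 S4-a->S2 S4-b->S5 S5-a->S6 S5-b->S5 S6-a->S7 S6-b->S5 S7-a->S7 S7-b->S2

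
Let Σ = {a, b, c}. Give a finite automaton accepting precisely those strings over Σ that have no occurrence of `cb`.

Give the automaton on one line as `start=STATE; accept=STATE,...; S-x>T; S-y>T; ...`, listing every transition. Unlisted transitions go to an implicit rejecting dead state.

start=s0; accept=s0,s1; s0-a>s0; s0-b>s0; s0-c>s1; s1-a>s0; s1-b>s2; s1-c>s1; s2-a>s2; s2-b>s2; s2-c>s2

This is the complement of 'contains `cb`'. Use the same substring-matching states — s0 through s2 holding how much of `cb` has just been matched — but flip the accepting set: everything except the trap s2 accepts.
With 3 states:
        a   b   c  
>* s0   s0  s0  s1 
 * s1   s0  s2  s1 
   s2   s2  s2  s2 
(> = start, * = accepting)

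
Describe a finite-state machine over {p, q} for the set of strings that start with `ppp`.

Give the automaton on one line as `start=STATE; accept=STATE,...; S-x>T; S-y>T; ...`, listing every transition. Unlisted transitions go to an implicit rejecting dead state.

start=A; accept=D; A-p>B; A-q>E; B-p>C; B-q>E; C-p>D; C-q>E; D-p>D; D-q>D; E-p>E; E-q>E

Check the first 3 symbols one by one: A through C record how many have matched `ppp` so far; any wrong symbol goes to the dead state E. After all 3 match we enter the accepting sink D.
5 states suffice.
       p  q 
>  A   B  E 
   B   C  E 
   C   D  E 
 * D   D  D 
   E   E  E 
(> = start, * = accepting)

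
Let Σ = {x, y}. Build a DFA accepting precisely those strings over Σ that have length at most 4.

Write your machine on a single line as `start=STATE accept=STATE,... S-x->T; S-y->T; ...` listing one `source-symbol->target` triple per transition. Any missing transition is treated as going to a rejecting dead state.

We only need to distinguish lengths 0, 1, …, 4, and '>4'. Chain S0 → S1 → S2 → S3 → S4 → S5 on every symbol, with S5 looping. Accepting states: {S0, S1, S2, S3, S4}.
        x   y  
>* S0   S1  S1 
 * S1   S2  S2 
 * S2   S3  S3 
 * S3   S4  S4 
 * S4   S5  S5 
   S5   S5  S5 
(> = start, * = accepting)

start=S0; accept=S0,S1,S2,S3,S4; S0-x->S1; S0-y->S1; S1-x->S2; S1-y->S2; S2-x->S3; S2-y->S3; S3-x->S4; S3-y->S4; S4-x->S5; S4-y->S5; S5-x->S5; S5-y->S5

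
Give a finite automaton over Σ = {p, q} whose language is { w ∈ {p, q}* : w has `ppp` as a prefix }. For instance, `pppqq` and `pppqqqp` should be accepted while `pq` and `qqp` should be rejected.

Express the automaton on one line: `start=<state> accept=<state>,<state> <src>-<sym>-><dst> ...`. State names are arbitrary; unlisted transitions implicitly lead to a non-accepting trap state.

Walk along `ppp` while the input agrees: from S0 take `p` to S1, and so on. Any deviation drops to the rejecting sink S4. Once S3 is reached the prefix is confirmed and every continuation is accepted.
With 5 states:
        p   q  
>  S0   S1  S4 
   S1   S2  S4 
   S2   S3  S4 
 * S3   S3  S3 
   S4   S4  S4 
(> = start, * = accepting)

start=S0 accept=S3 S0-p->S1 S0-q->S4 S1-p->S2 S1-q->S4 S2-p->S3 S2-q->S4 S3-p->S3 S3-q->S3 S4-p->S4 S4-q->S4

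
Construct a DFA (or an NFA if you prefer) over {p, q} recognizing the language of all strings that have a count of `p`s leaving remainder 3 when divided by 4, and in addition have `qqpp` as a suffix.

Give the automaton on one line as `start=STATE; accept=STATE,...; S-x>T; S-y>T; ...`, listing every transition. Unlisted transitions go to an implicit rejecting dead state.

start=A; accept=H; A-p>B; A-q>A; B-p>C; B-q>D; C-p>E; C-q>C; D-p>C; D-q>F; E-p>A; E-q>E; F-p>G; F-q>F; G-p>H; G-q>C; H-p>A; H-q>E

Build one automaton per condition and run them in lockstep. The first has 4 states tracking the count of `p`s modulo 4; the second has 5 states tracking how much of the suffix `qqpp` has currently been matched. A product state is a pair (one from each), accepting exactly when both do. After merging equivalent states the machine shrinks.
8 states suffice.
       p  q 
>  A   B  A 
   B   C  D 
   C   E  C 
   D   C  F 
   E   A  E 
   F   G  F 
   G   H  C 
 * H   A  E 
(> = start, * = accepting)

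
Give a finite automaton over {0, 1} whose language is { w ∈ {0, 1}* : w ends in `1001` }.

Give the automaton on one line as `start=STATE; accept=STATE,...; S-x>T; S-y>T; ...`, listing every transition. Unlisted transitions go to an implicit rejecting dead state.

start=s0; accept=s4; s0-0>s0; s0-1>s1; s1-0>s2; s1-1>s1; s2-0>s3; s2-1>s1; s3-0>s0; s3-1>s4; s4-0>s2; s4-1>s1

Remember how much of `1001` the current input suffix matches. State s0 means no match yet; s1 means the last symbol is `1`; s2 means the last 2 symbols are `10`; s3 means the last 3 symbols are `100`; s4 means the last 4 symbols are `1001`. Only s4 accepts. On a mismatch, fall back to the longest proper suffix that is still a prefix of `1001`.
A 5-state machine:
        0   1  
>  s0   s0  s1 
   s1   s2  s1 
   s2   s3  s1 
   s3   s0  s4 
 * s4   s2  s1 
(> = start, * = accepting)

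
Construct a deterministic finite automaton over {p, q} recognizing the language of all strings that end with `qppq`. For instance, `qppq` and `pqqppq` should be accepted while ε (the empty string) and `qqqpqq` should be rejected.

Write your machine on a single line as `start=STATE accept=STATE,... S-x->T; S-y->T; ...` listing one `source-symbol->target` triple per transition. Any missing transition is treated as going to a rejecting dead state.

start=A; accept=E; A-p->A; A-q->B; B-p->C; B-q->B; C-p->D; C-q->B; D-p->A; D-q->E; E-p->C; E-q->B

Let each state record the length of the longest suffix of the input read so far that is also a prefix of `qppq`. B means the last symbol is `q`; C means the last 2 symbols are `qp`; D means the last 3 symbols are `qpp`; E means the last 4 symbols are `qppq`. Accept only at E, where the string currently ends in `qppq`.
       p  q 
>  A   A  B 
   B   C  B 
   C   D  B 
   D   A  E 
 * E   C  B 
(> = start, * = accepting)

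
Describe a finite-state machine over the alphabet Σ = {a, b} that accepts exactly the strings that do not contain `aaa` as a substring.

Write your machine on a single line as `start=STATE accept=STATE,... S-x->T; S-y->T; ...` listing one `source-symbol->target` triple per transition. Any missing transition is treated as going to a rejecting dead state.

Track partial matches of the forbidden pattern `aaa`. State S3 is a dead state reached once `aaa` has occurred; every other state accepts. S0 means no part of `aaa` is currently matched.
With 4 states:
        a   b  
>* S0   S1  S0 
 * S1   S2  S0 
 * S2   S3  S0 
   S3   S3  S3 
(> = start, * = accepting)

start=S0; accept=S0,S1,S2; S0-a->S1; S0-b->S0; S1-a->S2; S1-b->S0; S2-a->S3; S2-b->S0; S3-a->S3; S3-b->S3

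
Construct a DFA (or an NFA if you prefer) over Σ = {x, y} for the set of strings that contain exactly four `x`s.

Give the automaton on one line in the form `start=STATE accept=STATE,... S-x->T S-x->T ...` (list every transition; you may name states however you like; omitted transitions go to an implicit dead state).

start=s0 accept=s4 s0-x->s1 s0-y->s0 s1-x->s2 s1-y->s1 s2-x->s3 s2-y->s2 s3-x->s4 s3-y->s3 s4-x->s5 s4-y->s4 s5-x->s5 s5-y->s5

Only the number of `x`s matters, and only up to 5. Make a chain s0 → s1 → s2 → s3 → s4 → s5 advanced by each `x` (with s5 absorbing); every other symbol self-loops. The accepting set is {s4}.
        x   y  
>  s0   s1  s0 
   s1   s2  s1 
   s2   s3  s2 
   s3   s4  s3 
 * s4   s5  s4 
   s5   s5  s5 
(> = start, * = accepting)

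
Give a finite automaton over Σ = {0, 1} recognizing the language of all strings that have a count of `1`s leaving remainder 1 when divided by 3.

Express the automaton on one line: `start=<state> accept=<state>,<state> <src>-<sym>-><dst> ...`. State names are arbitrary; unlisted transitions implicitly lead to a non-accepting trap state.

start=q0 accept=q1 q0-0->q0 q0-1->q1 q1-0->q1 q1-1->q2 q2-0->q2 q2-1->q0

Keep the running count of `1`s modulo 3: each `1` advances along the cycle q0 → q1 → q2 → q0 while other symbols loop. Accept at q1.
3 states suffice.
        0   1  
>  q0   q0  q1 
 * q1   q1  q2 
   q2   q2  q0 
(> = start, * = accepting)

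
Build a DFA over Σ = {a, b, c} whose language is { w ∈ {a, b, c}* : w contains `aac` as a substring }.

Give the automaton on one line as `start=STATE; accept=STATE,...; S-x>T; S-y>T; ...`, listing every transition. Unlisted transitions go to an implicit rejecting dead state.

start=S0; accept=S3; S0-a>S1; S0-b>S0; S0-c>S0; S1-a>S2; S1-b>S0; S1-c>S0; S2-a>S2; S2-b>S0; S2-c>S3; S3-a>S3; S3-b>S3; S3-c>S3

States S0..S2 record the length of the longest prefix of `aac` that matches the current input suffix. Reaching S3 means `aac` has been seen, and we stay there forever. Accept from S3.
4 states suffice.
        a   b   c  
>  S0   S1  S0  S0 
   S1   S2  S0  S0 
   S2   S2  S0  S3 
 * S3   S3  S3  S3 
(> = start, * = accepting)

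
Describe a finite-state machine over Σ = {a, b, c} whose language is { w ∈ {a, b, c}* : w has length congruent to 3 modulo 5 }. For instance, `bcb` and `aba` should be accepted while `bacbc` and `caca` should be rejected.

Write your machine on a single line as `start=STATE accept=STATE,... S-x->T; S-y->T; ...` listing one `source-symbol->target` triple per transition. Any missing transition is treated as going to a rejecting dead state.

start=s0; accept=s3; s0-a->s1; s0-b->s1; s0-c->s1; s1-a->s2; s1-b->s2; s1-c->s2; s2-a->s3; s2-b->s3; s2-c->s3; s3-a->s4; s3-b->s4; s3-c->s4; s4-a->s0; s4-b->s0; s4-c->s0

Count input length modulo 5: every symbol advances one step around the cycle s0 → s1 → s2 → s3 → s4 → s0. Accept at s3.
With 5 states:
        a   b   c  
>  s0   s1  s1  s1 
   s1   s2  s2  s2 
   s2   s3  s3  s3 
 * s3   s4  s4  s4 
   s4   s0  s0  s0 
(> = start, * = accepting)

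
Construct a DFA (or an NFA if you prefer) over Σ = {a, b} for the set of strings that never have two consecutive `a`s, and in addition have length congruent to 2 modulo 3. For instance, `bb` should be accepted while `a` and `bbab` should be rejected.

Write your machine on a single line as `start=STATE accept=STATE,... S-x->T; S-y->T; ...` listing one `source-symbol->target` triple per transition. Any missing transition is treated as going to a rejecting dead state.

start=q0; accept=q4,q5; q0-a->q1; q0-b->q2; q1-a->q3; q1-b->q4; q2-a->q5; q2-b->q4; q3-a->q3; q3-b->q3; q4-a->q6; q4-b->q0; q5-a->q3; q5-b->q0; q6-a->q3; q6-b->q2

Build one automaton per condition and run them in lockstep. The first has 3 states tracking partial matches of the forbidden pattern `aa`; the second has 3 states tracking the input length modulo 3. A product state is a pair (one from each), accepting exactly when both do. Equivalent product states are then merged.
7 states suffice.
        a   b  
>  q0   q1  q2 
   q1   q3  q4 
   q2   q5  q4 
   q3   q3  q3 
 * q4   q6  q0 
 * q5   q3  q0 
   q6   q3  q2 
(> = start, * = accepting)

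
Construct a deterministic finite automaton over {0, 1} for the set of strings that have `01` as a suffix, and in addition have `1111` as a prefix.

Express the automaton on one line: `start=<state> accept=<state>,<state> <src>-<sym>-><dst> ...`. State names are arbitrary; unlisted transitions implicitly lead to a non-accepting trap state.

start=A accept=H A-0->B A-1->C B-0->B B-1->B C-0->B C-1->D D-0->B D-1->E E-0->B E-1->F F-0->G F-1->F G-0->G G-1->H H-0->G H-1->F

Run two small machines in parallel and take their product. The first has 3 states tracking how much of the suffix `01` has currently been matched; the second has 6 states tracking whether the input so far still matches the prefix `1111`. A product state is a pair (one from each), accepting exactly when both do. After merging equivalent states the machine shrinks.
       0  1 
>  A   B  C 
   B   B  B 
   C   B  D 
   D   B  E 
   E   B  F 
   F   G  F 
   G   G  H 
 * H   G  F 
(> = start, * = accepting)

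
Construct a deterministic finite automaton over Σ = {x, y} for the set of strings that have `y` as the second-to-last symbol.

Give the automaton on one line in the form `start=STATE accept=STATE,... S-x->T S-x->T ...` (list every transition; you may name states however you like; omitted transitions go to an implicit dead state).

A DFA must remember the last 2 symbols (since which symbol is second-to-last isn't known until the input ends). Use one state per possible window of the last ≤2 symbols; accept from those whose window starts with `y`.
With 7 states:
        x   y  
>  S0   S1  S2 
   S1   S3  S4 
   S2   S5  S6 
   S3   S3  S4 
   S4   S5  S6 
 * S5   S3  S4 
 * S6   S5  S6 
(> = start, * = accepting)

start=S0 accept=S5,S6 S0-x->S1 S0-y->S2 S1-x->S3 S1-y->S4 S2-x->S5 S2-y->S6 S3-x->S3 S3-y->S4 S4-x->S5 S4-y->S6 S5-x->S3 S5-y->S4 S6-x->S5 S6-y->S6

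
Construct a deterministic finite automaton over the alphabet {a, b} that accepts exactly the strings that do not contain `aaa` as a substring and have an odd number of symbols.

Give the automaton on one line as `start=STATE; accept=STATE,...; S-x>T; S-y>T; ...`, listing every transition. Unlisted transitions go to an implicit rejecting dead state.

Run two small machines in parallel and take their product. The first has 4 states tracking partial matches of the forbidden pattern `aaa`; the second has 2 states tracking the input length modulo 2. A product state is a pair (one from each), accepting exactly when both do. After merging equivalent states the machine shrinks.
With 7 states:
        a   b  
>  S0   S1  S2 
 * S1   S3  S0 
 * S2   S4  S0 
   S3   S5  S2 
   S4   S6  S2 
   S5   S5  S5 
 * S6   S5  S0 
(> = start, * = accepting)

start=S0; accept=S1,S2,S6; S0-a>S1; S0-b>S2; S1-a>S3; S1-b>S0; S2-a>S4; S2-b>S0; S3-a>S5; S3-b>S2; S4-a>S6; S4-b>S2; S5-a>S5; S5-b>S5; S6-a>S5; S6-b>S0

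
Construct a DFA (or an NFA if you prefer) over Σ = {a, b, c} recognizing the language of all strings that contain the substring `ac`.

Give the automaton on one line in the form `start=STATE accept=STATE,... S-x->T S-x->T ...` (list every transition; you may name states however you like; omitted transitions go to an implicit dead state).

start=S0 accept=S2 S0-a->S1 S0-b->S0 S0-c->S0 S1-a->S1 S1-b->S0 S1-c->S2 S2-a->S2 S2-b->S2 S2-c->S2

Track how much of `ac` has been matched so far: state S0 is no progress, S2 is the absorbing accept state reached once `ac` has occurred. Intermediate states record partial matches; on a mismatch, fall back to the longest reusable overlap.
A 3-state machine:
        a   b   c  
>  S0   S1  S0  S0 
   S1   S1  S0  S2 
 * S2   S2  S2  S2 
(> = start, * = accepting)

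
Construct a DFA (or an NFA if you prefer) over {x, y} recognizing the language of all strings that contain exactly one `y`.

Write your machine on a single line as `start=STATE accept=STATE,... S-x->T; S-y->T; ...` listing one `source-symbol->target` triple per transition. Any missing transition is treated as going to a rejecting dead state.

Count `y`s, saturating at 2: state A means no `y` yet, B means one `y` seen, C means more than one. Each `y` increments (capped at C); other symbols loop. Accept from {B}.
3 states suffice.
       x  y 
>  A   A  B 
 * B   B  C 
   C   C  C 
(> = start, * = accepting)

start=A; accept=B; A-x->A; A-y->B; B-x->B; B-y->C; C-x->C; C-y->C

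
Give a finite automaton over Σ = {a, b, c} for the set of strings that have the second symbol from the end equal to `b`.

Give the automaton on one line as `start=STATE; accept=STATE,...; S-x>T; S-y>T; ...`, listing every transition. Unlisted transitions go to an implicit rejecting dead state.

start=s0; accept=s7,s8,s9; s0-a>s1; s0-b>s2; s0-c>s3; s1-a>s4; s1-b>s5; s1-c>s6; s2-a>s7; s2-b>s8; s2-c>s9; s3-a>s10; s3-b>s11; s3-c>s12; s4-a>s4; s4-b>s5; s4-c>s6; s5-a>s7; s5-b>s8; s5-c>s9; s6-a>s10; s6-b>s11; s6-c>s12; s7-a>s4; s7-b>s5; s7-c>s6; s8-a>s7; s8-b>s8; s8-c>s9; s9-a>s10; s9-b>s11; s9-c>s12; s10-a>s4; s10-b>s5; s10-c>s6; s11-a>s7; s11-b>s8; s11-c>s9; s12-a>s10; s12-b>s11; s12-c>s12

A DFA must remember the last 2 symbols (since which symbol is second-to-last isn't known until the input ends). Use one state per possible window of the last ≤2 symbols; accept from those whose window starts with `b`.
          a    b    c  
>  s0     s1   s2   s3 
   s1     s4   s5   s6 
   s2     s7   s8   s9 
   s3    s10  s11  s12 
   s4     s4   s5   s6 
   s5     s7   s8   s9 
   s6    s10  s11  s12 
 * s7     s4   s5   s6 
 * s8     s7   s8   s9 
 * s9    s10  s11  s12 
   s10    s4   s5   s6 
   s11    s7   s8   s9 
   s12   s10  s11  s12 
(> = start, * = accepting)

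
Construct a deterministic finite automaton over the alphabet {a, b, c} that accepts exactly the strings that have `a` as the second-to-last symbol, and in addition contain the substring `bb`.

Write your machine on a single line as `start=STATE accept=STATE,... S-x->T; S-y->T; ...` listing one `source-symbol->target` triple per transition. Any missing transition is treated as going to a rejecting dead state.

start=q0; accept=q4,q5; q0-a->q0; q0-b->q1; q0-c->q0; q1-a->q0; q1-b->q2; q1-c->q0; q2-a->q3; q2-b->q2; q2-c->q2; q3-a->q4; q3-b->q5; q3-c->q5; q4-a->q4; q4-b->q5; q4-c->q5; q5-a->q3; q5-b->q2; q5-c->q2

Handle the two conditions separately and then intersect. The first has 13 states tracking the last 2 symbols read; the second has 3 states tracking whether and how much of `bb` has been seen. A product state is a pair (one from each), accepting exactly when both do. Minimizing collapses redundant product states.
6 states suffice.
        a   b   c  
>  q0   q0  q1  q0 
   q1   q0  q2  q0 
   q2   q3  q2  q2 
   q3   q4  q5  q5 
 * q4   q4  q5  q5 
 * q5   q3  q2  q2 
(> = start, * = accepting)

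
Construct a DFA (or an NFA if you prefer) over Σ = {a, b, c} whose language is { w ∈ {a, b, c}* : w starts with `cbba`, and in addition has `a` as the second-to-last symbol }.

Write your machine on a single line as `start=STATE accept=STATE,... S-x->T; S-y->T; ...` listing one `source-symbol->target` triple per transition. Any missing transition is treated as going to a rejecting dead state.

start=q0; accept=q6,q7; q0-a->q1; q0-b->q1; q0-c->q2; q1-a->q1; q1-b->q1; q1-c->q1; q2-a->q1; q2-b->q3; q2-c->q1; q3-a->q1; q3-b->q4; q3-c->q1; q4-a->q5; q4-b->q1; q4-c->q1; q5-a->q6; q5-b->q7; q5-c->q7; q6-a->q6; q6-b->q7; q6-c->q7; q7-a->q5; q7-b->q8; q7-c->q8; q8-a->q5; q8-b->q8; q8-c->q8

Handle the two conditions separately and then intersect. The first has 6 states tracking whether the input so far still matches the prefix `cbba`; the second has 13 states tracking the last 2 symbols read. A product state is a pair (one from each), accepting exactly when both do. Minimizing collapses redundant product states.
A 9-state machine:
        a   b   c  
>  q0   q1  q1  q2 
   q1   q1  q1  q1 
   q2   q1  q3  q1 
   q3   q1  q4  q1 
   q4   q5  q1  q1 
   q5   q6  q7  q7 
 * q6   q6  q7  q7 
 * q7   q5  q8  q8 
   q8   q5  q8  q8 
(> = start, * = accepting)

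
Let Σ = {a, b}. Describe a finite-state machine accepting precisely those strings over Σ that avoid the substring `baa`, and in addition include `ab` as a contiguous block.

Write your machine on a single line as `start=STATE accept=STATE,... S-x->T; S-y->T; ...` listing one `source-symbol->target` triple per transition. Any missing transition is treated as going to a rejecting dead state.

Run two small machines in parallel and take their product. One (4 states) tracks partial matches of the forbidden pattern `baa`; the other (3 states) tracks whether and how much of `ab` has been seen. Each combined state is a pair, one component from each; accept when both components accept. Equivalent product states are then merged.
7 states suffice.
        a   b  
>  q0   q1  q2 
   q1   q1  q3 
   q2   q4  q2 
 * q3   q5  q3 
   q4   q6  q3 
 * q5   q6  q3 
   q6   q6  q6 
(> = start, * = accepting)

start=q0; accept=q3,q5; q0-a->q1; q0-b->q2; q1-a->q1; q1-b->q3; q2-a->q4; q2-b->q2; q3-a->q5; q3-b->q3; q4-a->q6; q4-b->q3; q5-a->q6; q5-b->q3; q6-a->q6; q6-b->q6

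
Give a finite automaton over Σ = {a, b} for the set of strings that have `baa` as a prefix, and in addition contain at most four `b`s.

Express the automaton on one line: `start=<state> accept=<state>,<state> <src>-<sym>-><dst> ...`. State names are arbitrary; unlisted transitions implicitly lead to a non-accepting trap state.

Run two small machines in parallel and take their product. The first has 5 states tracking whether the input so far still matches the prefix `baa`; the second has 6 states tracking the count of `b`s, saturating at 5. A product state is a pair (one from each), accepting exactly when both do. After merging equivalent states the machine shrinks.
With 8 states:
        a   b  
>  q0   q1  q2 
   q1   q1  q1 
   q2   q3  q1 
   q3   q4  q1 
 * q4   q4  q5 
 * q5   q5  q6 
 * q6   q6  q7 
 * q7   q7  q1 
(> = start, * = accepting)

start=q0 accept=q4,q5,q6,q7 q0-a->q1 q0-b->q2 q1-a->q1 q1-b->q1 q2-a->q3 q2-b->q1 q3-a->q4 q3-b->q1 q4-a->q4 q4-b->q5 q5-a->q5 q5-b->q6 q6-a->q6 q6-b->q7 q7-a->q7 q7-b->q1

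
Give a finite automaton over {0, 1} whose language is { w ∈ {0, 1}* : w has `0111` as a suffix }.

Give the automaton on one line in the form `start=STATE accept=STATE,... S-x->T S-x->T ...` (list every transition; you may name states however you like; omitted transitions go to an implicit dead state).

Let each state record the length of the longest suffix of the input read so far that is also a prefix of `0111`. q1 means the last symbol is `0`; q2 means the last 2 symbols are `01`; q3 means the last 3 symbols are `011`; q4 means the last 4 symbols are `0111`. Accept only at q4, where the string currently ends in `0111`.
        0   1  
>  q0   q1  q0 
   q1   q1  q2 
   q2   q1  q3 
   q3   q1  q4 
 * q4   q1  q0 
(> = start, * = accepting)

start=q0 accept=q4 q0-0->q1 q0-1->q0 q1-0->q1 q1-1->q2 q2-0->q1 q2-1->q3 q3-0->q1 q3-1->q4 q4-0->q1 q4-1->q0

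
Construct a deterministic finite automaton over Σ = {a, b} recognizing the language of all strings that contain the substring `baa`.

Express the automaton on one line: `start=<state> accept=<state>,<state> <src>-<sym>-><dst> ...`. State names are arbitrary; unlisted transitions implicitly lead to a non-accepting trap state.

start=q0 accept=q3 q0-a->q0 q0-b->q1 q1-a->q2 q1-b->q1 q2-a->q3 q2-b->q1 q3-a->q3 q3-b->q3

States q0..q2 record the length of the longest prefix of `baa` that matches the current input suffix. Reaching q3 means `baa` has been seen, and we stay there forever. Accept from q3.
4 states suffice.
        a   b  
>  q0   q0  q1 
   q1   q2  q1 
   q2   q3  q1 
 * q3   q3  q3 
(> = start, * = accepting)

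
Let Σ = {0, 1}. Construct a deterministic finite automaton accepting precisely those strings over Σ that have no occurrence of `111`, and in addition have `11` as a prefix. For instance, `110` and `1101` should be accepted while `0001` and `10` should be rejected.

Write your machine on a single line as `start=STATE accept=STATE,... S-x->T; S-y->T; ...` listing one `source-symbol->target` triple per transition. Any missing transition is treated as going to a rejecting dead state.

Build one automaton per condition and run them in lockstep. One (4 states) tracks partial matches of the forbidden pattern `111`; the other (4 states) tracks whether the input so far still matches the prefix `11`. Each combined state is a pair, one component from each; accept when both components accept. After merging equivalent states the machine shrinks.
A 6-state machine:
        0   1  
>  q0   q1  q2 
   q1   q1  q1 
   q2   q1  q3 
 * q3   q4  q1 
 * q4   q4  q5 
 * q5   q4  q3 
(> = start, * = accepting)

start=q0; accept=q3,q4,q5; q0-0->q1; q0-1->q2; q1-0->q1; q1-1->q1; q2-0->q1; q2-1->q3; q3-0->q4; q3-1->q1; q4-0->q4; q4-1->q5; q5-0->q4; q5-1->q3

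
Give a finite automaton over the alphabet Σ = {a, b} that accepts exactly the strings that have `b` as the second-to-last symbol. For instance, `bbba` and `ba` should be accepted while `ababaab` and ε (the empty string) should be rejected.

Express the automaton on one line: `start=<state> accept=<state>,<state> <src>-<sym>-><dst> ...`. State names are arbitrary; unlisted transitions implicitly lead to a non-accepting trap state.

start=q0 accept=q5,q6 q0-a->q1 q0-b->q2 q1-a->q3 q1-b->q4 q2-a->q5 q2-b->q6 q3-a->q3 q3-b->q4 q4-a->q5 q4-b->q6 q5-a->q3 q5-b->q4 q6-a->q5 q6-b->q6

Because acceptance depends on a position counted from the end, the machine has to buffer the most recent 2 symbols. Make each state the string of the last up-to-2 symbols read; on input `x` shift the window left and append `x`. Accept when the buffered window has length 2 and begins with `b`.
        a   b  
>  q0   q1  q2 
   q1   q3  q4 
   q2   q5  q6 
   q3   q3  q4 
   q4   q5  q6 
 * q5   q3  q4 
 * q6   q5  q6 
(> = start, * = accepting)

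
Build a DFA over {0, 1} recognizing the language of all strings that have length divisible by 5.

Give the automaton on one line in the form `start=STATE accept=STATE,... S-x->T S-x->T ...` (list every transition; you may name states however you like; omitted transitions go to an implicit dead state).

Only the length mod 5 matters, so use a 5-cycle: from any state, every input symbol moves to the next state, wrapping E back to A. Mark A accepting.
5 states suffice.
       0  1 
>* A   B  B 
   B   C  C 
   C   D  D 
   D   E  E 
   E   A  A 
(> = start, * = accepting)

start=A accept=A A-0->B A-1->B B-0->C B-1->C C-0->D C-1->D D-0->E D-1->E E-0->A E-1->A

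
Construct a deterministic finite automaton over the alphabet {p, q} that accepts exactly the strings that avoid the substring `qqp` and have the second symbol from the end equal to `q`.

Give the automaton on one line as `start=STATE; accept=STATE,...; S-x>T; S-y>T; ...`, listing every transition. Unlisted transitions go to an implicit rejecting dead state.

start=s0; accept=s2,s3; s0-p>s0; s0-q>s1; s1-p>s2; s1-q>s3; s2-p>s0; s2-q>s1; s3-p>s4; s3-q>s3; s4-p>s4; s4-q>s4

Build one automaton per condition and run them in lockstep. One (4 states) tracks partial matches of the forbidden pattern `qqp`; the other (7 states) tracks the last 2 symbols read. Each combined state is a pair, one component from each; accept when both components accept. Equivalent product states are then merged.
A 5-state machine:
        p   q  
>  s0   s0  s1 
   s1   s2  s3 
 * s2   s0  s1 
 * s3   s4  s3 
   s4   s4  s4 
(> = start, * = accepting)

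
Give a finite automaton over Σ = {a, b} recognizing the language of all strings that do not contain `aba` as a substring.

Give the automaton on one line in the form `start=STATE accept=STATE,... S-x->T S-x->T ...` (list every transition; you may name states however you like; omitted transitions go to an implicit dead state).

Track partial matches of the forbidden pattern `aba`. State q3 is a dead state reached once `aba` has occurred; every other state accepts. q0 means no part of `aba` is currently matched.
With 4 states:
        a   b  
>* q0   q1  q0 
 * q1   q1  q2 
 * q2   q3  q0 
   q3   q3  q3 
(> = start, * = accepting)

start=q0 accept=q0,q1,q2 q0-a->q1 q0-b->q0 q1-a->q1 q1-b->q2 q2-a->q3 q2-b->q0 q3-a->q3 q3-b->q3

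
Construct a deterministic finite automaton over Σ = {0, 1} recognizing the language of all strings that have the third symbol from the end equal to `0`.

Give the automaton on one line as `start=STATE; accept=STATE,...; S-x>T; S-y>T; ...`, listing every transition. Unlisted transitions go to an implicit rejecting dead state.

start=S0; accept=S7,S8,S9,S10; S0-0>S1; S0-1>S2; S1-0>S3; S1-1>S4; S2-0>S5; S2-1>S6; S3-0>S7; S3-1>S8; S4-0>S9; S4-1>S10; S5-0>S11; S5-1>S12; S6-0>S13; S6-1>S14; S7-0>S7; S7-1>S8; S8-0>S9; S8-1>S10; S9-0>S11; S9-1>S12; S10-0>S13; S10-1>S14; S11-0>S7; S11-1>S8; S12-0>S9; S12-1>S10; S13-0>S11; S13-1>S12; S14-0>S13; S14-1>S14

Because acceptance depends on a position counted from the end, the machine has to buffer the most recent 3 symbols. Make each state the string of the last up-to-3 symbols read; on input `x` shift the window left and append `x`. Accept when the buffered window has length 3 and begins with `0`.
          0    1  
>  S0     S1   S2 
   S1     S3   S4 
   S2     S5   S6 
   S3     S7   S8 
   S4     S9  S10 
   S5    S11  S12 
   S6    S13  S14 
 * S7     S7   S8 
 * S8     S9  S10 
 * S9    S11  S12 
 * S10   S13  S14 
   S11    S7   S8 
   S12    S9  S10 
   S13   S11  S12 
   S14   S13  S14 
(> = start, * = accepting)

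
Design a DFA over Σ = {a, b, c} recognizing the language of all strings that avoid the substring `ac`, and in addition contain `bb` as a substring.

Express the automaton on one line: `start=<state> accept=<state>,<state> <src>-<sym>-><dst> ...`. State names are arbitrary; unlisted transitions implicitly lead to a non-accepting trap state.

Run two small machines in parallel and take their product. One (3 states) tracks partial matches of the forbidden pattern `ac`; the other (3 states) tracks whether and how much of `bb` has been seen. Each combined state is a pair, one component from each; accept when both components accept.
        a   b   c  
>  q0   q1  q2  q0 
   q1   q1  q2  q3 
   q2   q1  q4  q0 
   q3   q3  q5  q3 
 * q4   q6  q4  q4 
   q5   q3  q7  q3 
 * q6   q6  q4  q7 
   q7   q7  q7  q7 
(> = start, * = accepting)

start=q0 accept=q4,q6 q0-a->q1 q0-b->q2 q0-c->q0 q1-a->q1 q1-b->q2 q1-c->q3 q2-a->q1 q2-b->q4 q2-c->q0 q3-a->q3 q3-b->q5 q3-c->q3 q4-a->q6 q4-b->q4 q4-c->q4 q5-a->q3 q5-b->q7 q5-c->q3 q6-a->q6 q6-b->q4 q6-c->q7 q7-a->q7 q7-b->q7 q7-c->q7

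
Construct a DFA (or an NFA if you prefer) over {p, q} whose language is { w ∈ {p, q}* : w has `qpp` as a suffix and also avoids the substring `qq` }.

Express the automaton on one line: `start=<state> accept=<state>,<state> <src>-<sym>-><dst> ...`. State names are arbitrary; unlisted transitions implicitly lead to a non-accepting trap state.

Run two small machines in parallel and take their product. The first has 4 states tracking how much of the suffix `qpp` has currently been matched; the second has 3 states tracking partial matches of the forbidden pattern `qq`. A product state is a pair (one from each), accepting exactly when both do. Minimizing collapses redundant product states.
A 5-state machine:
        p   q  
>  s0   s0  s1 
   s1   s2  s3 
   s2   s4  s1 
   s3   s3  s3 
 * s4   s0  s1 
(> = start, * = accepting)

start=s0 accept=s4 s0-p->s0 s0-q->s1 s1-p->s2 s1-q->s3 s2-p->s4 s2-q->s1 s3-p->s3 s3-q->s3 s4-p->s0 s4-q->s1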